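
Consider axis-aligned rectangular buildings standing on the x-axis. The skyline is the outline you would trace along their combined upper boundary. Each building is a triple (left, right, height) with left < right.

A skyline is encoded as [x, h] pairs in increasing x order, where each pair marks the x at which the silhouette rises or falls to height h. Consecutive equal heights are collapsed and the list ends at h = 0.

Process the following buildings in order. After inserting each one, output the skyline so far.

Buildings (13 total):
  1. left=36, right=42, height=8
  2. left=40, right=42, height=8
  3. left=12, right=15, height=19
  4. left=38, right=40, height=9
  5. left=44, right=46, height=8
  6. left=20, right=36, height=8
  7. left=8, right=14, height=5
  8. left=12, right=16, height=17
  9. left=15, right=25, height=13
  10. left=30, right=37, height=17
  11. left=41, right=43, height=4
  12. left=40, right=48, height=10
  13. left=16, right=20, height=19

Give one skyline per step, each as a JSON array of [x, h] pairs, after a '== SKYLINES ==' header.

== SKYLINES ==
[[36,8],[42,0]]
[[36,8],[42,0]]
[[12,19],[15,0],[36,8],[42,0]]
[[12,19],[15,0],[36,8],[38,9],[40,8],[42,0]]
[[12,19],[15,0],[36,8],[38,9],[40,8],[42,0],[44,8],[46,0]]
[[12,19],[15,0],[20,8],[38,9],[40,8],[42,0],[44,8],[46,0]]
[[8,5],[12,19],[15,0],[20,8],[38,9],[40,8],[42,0],[44,8],[46,0]]
[[8,5],[12,19],[15,17],[16,0],[20,8],[38,9],[40,8],[42,0],[44,8],[46,0]]
[[8,5],[12,19],[15,17],[16,13],[25,8],[38,9],[40,8],[42,0],[44,8],[46,0]]
[[8,5],[12,19],[15,17],[16,13],[25,8],[30,17],[37,8],[38,9],[40,8],[42,0],[44,8],[46,0]]
[[8,5],[12,19],[15,17],[16,13],[25,8],[30,17],[37,8],[38,9],[40,8],[42,4],[43,0],[44,8],[46,0]]
[[8,5],[12,19],[15,17],[16,13],[25,8],[30,17],[37,8],[38,9],[40,10],[48,0]]
[[8,5],[12,19],[15,17],[16,19],[20,13],[25,8],[30,17],[37,8],[38,9],[40,10],[48,0]]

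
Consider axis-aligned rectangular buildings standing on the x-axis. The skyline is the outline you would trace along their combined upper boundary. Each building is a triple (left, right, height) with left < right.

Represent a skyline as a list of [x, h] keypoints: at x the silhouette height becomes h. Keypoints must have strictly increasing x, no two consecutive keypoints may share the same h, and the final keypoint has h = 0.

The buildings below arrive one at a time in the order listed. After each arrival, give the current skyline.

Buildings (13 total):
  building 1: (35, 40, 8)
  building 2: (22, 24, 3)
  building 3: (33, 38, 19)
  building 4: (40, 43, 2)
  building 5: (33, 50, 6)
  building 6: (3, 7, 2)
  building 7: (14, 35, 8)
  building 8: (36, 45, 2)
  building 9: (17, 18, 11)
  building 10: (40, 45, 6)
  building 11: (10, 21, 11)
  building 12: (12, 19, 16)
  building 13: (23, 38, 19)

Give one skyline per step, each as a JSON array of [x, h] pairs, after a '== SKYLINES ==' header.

== SKYLINES ==
[[35,8],[40,0]]
[[22,3],[24,0],[35,8],[40,0]]
[[22,3],[24,0],[33,19],[38,8],[40,0]]
[[22,3],[24,0],[33,19],[38,8],[40,2],[43,0]]
[[22,3],[24,0],[33,19],[38,8],[40,6],[50,0]]
[[3,2],[7,0],[22,3],[24,0],[33,19],[38,8],[40,6],[50,0]]
[[3,2],[7,0],[14,8],[33,19],[38,8],[40,6],[50,0]]
[[3,2],[7,0],[14,8],[33,19],[38,8],[40,6],[50,0]]
[[3,2],[7,0],[14,8],[17,11],[18,8],[33,19],[38,8],[40,6],[50,0]]
[[3,2],[7,0],[14,8],[17,11],[18,8],[33,19],[38,8],[40,6],[50,0]]
[[3,2],[7,0],[10,11],[21,8],[33,19],[38,8],[40,6],[50,0]]
[[3,2],[7,0],[10,11],[12,16],[19,11],[21,8],[33,19],[38,8],[40,6],[50,0]]
[[3,2],[7,0],[10,11],[12,16],[19,11],[21,8],[23,19],[38,8],[40,6],[50,0]]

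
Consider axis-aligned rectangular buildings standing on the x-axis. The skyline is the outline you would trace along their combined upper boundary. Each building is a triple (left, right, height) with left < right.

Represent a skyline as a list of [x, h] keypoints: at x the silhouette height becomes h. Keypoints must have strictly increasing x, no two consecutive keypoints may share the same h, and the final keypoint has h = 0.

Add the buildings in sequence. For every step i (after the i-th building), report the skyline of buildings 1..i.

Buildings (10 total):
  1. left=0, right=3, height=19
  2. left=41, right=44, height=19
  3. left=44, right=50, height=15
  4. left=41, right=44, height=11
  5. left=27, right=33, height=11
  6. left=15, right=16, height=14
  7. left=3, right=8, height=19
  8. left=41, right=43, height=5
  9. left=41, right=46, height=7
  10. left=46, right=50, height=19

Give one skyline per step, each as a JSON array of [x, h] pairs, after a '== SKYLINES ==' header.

== SKYLINES ==
[[0,19],[3,0]]
[[0,19],[3,0],[41,19],[44,0]]
[[0,19],[3,0],[41,19],[44,15],[50,0]]
[[0,19],[3,0],[41,19],[44,15],[50,0]]
[[0,19],[3,0],[27,11],[33,0],[41,19],[44,15],[50,0]]
[[0,19],[3,0],[15,14],[16,0],[27,11],[33,0],[41,19],[44,15],[50,0]]
[[0,19],[8,0],[15,14],[16,0],[27,11],[33,0],[41,19],[44,15],[50,0]]
[[0,19],[8,0],[15,14],[16,0],[27,11],[33,0],[41,19],[44,15],[50,0]]
[[0,19],[8,0],[15,14],[16,0],[27,11],[33,0],[41,19],[44,15],[50,0]]
[[0,19],[8,0],[15,14],[16,0],[27,11],[33,0],[41,19],[44,15],[46,19],[50,0]]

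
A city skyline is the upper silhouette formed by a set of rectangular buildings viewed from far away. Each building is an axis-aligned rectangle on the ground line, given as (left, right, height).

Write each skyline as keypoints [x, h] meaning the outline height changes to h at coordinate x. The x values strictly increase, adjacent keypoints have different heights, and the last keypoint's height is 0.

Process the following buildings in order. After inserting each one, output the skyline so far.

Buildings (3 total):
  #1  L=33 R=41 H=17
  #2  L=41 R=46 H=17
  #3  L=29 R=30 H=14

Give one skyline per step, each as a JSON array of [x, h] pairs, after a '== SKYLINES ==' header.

== SKYLINES ==
[[33,17],[41,0]]
[[33,17],[46,0]]
[[29,14],[30,0],[33,17],[46,0]]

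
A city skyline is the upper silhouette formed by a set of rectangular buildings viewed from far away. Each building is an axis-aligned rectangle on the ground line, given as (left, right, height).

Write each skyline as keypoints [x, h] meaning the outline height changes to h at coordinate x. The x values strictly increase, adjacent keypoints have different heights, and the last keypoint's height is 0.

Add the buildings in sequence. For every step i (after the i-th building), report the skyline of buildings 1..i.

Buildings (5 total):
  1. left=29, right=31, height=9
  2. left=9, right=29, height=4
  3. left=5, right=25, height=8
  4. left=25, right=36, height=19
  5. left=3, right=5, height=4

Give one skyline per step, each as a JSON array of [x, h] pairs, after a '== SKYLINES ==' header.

== SKYLINES ==
[[29,9],[31,0]]
[[9,4],[29,9],[31,0]]
[[5,8],[25,4],[29,9],[31,0]]
[[5,8],[25,19],[36,0]]
[[3,4],[5,8],[25,19],[36,0]]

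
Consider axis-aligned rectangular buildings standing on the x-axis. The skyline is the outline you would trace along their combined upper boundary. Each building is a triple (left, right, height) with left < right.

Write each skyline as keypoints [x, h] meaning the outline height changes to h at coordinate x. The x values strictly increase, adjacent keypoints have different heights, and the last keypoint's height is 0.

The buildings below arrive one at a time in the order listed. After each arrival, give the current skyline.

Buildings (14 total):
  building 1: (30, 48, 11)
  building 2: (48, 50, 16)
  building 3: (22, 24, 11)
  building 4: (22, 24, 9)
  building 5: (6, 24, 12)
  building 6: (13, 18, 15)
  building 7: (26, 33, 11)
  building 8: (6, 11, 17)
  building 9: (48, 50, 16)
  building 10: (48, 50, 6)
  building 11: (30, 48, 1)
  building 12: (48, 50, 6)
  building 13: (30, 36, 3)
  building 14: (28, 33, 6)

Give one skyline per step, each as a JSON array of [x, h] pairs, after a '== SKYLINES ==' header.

== SKYLINES ==
[[30,11],[48,0]]
[[30,11],[48,16],[50,0]]
[[22,11],[24,0],[30,11],[48,16],[50,0]]
[[22,11],[24,0],[30,11],[48,16],[50,0]]
[[6,12],[24,0],[30,11],[48,16],[50,0]]
[[6,12],[13,15],[18,12],[24,0],[30,11],[48,16],[50,0]]
[[6,12],[13,15],[18,12],[24,0],[26,11],[48,16],[50,0]]
[[6,17],[11,12],[13,15],[18,12],[24,0],[26,11],[48,16],[50,0]]
[[6,17],[11,12],[13,15],[18,12],[24,0],[26,11],[48,16],[50,0]]
[[6,17],[11,12],[13,15],[18,12],[24,0],[26,11],[48,16],[50,0]]
[[6,17],[11,12],[13,15],[18,12],[24,0],[26,11],[48,16],[50,0]]
[[6,17],[11,12],[13,15],[18,12],[24,0],[26,11],[48,16],[50,0]]
[[6,17],[11,12],[13,15],[18,12],[24,0],[26,11],[48,16],[50,0]]
[[6,17],[11,12],[13,15],[18,12],[24,0],[26,11],[48,16],[50,0]]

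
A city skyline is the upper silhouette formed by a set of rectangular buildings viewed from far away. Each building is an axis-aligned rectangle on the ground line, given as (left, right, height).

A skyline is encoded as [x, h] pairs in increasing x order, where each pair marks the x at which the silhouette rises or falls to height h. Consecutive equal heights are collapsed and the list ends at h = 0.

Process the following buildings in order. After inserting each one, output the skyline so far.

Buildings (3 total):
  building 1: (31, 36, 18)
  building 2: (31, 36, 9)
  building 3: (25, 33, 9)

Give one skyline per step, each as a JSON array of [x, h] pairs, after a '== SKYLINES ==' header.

== SKYLINES ==
[[31,18],[36,0]]
[[31,18],[36,0]]
[[25,9],[31,18],[36,0]]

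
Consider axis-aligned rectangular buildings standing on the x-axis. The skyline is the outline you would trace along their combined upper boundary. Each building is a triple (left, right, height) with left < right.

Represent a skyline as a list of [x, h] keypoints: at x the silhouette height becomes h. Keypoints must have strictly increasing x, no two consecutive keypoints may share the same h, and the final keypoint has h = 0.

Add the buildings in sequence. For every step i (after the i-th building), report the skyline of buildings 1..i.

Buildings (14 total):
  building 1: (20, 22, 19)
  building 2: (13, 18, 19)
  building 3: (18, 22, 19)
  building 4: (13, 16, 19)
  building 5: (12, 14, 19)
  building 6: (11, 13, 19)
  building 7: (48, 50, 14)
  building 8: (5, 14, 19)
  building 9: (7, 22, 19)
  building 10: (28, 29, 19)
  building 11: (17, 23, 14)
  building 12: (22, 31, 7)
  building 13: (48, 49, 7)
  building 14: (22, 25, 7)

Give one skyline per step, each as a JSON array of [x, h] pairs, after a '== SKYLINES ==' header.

== SKYLINES ==
[[20,19],[22,0]]
[[13,19],[18,0],[20,19],[22,0]]
[[13,19],[22,0]]
[[13,19],[22,0]]
[[12,19],[22,0]]
[[11,19],[22,0]]
[[11,19],[22,0],[48,14],[50,0]]
[[5,19],[22,0],[48,14],[50,0]]
[[5,19],[22,0],[48,14],[50,0]]
[[5,19],[22,0],[28,19],[29,0],[48,14],[50,0]]
[[5,19],[22,14],[23,0],[28,19],[29,0],[48,14],[50,0]]
[[5,19],[22,14],[23,7],[28,19],[29,7],[31,0],[48,14],[50,0]]
[[5,19],[22,14],[23,7],[28,19],[29,7],[31,0],[48,14],[50,0]]
[[5,19],[22,14],[23,7],[28,19],[29,7],[31,0],[48,14],[50,0]]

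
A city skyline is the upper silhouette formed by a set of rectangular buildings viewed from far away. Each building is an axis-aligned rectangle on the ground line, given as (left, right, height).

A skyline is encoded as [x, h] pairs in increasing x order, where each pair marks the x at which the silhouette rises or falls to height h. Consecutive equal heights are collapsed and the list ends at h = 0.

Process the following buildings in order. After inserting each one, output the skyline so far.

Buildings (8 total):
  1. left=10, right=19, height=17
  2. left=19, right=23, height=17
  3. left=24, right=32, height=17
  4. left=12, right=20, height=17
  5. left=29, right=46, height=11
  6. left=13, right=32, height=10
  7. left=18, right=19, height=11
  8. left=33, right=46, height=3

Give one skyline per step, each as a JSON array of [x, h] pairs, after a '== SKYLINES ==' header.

== SKYLINES ==
[[10,17],[19,0]]
[[10,17],[23,0]]
[[10,17],[23,0],[24,17],[32,0]]
[[10,17],[23,0],[24,17],[32,0]]
[[10,17],[23,0],[24,17],[32,11],[46,0]]
[[10,17],[23,10],[24,17],[32,11],[46,0]]
[[10,17],[23,10],[24,17],[32,11],[46,0]]
[[10,17],[23,10],[24,17],[32,11],[46,0]]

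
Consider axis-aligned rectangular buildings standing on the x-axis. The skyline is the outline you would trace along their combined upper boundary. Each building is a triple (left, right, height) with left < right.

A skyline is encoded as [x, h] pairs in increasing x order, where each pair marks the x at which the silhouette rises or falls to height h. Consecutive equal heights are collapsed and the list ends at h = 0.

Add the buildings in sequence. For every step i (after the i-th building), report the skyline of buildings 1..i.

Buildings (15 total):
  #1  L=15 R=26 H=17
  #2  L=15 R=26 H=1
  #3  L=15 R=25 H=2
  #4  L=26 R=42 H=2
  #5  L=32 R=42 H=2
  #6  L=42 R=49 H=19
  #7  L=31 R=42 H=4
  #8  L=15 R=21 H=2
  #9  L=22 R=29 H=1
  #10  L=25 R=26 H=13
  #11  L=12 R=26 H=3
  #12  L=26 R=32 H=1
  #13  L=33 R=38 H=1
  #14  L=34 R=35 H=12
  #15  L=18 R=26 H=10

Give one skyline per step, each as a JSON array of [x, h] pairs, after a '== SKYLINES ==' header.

== SKYLINES ==
[[15,17],[26,0]]
[[15,17],[26,0]]
[[15,17],[26,0]]
[[15,17],[26,2],[42,0]]
[[15,17],[26,2],[42,0]]
[[15,17],[26,2],[42,19],[49,0]]
[[15,17],[26,2],[31,4],[42,19],[49,0]]
[[15,17],[26,2],[31,4],[42,19],[49,0]]
[[15,17],[26,2],[31,4],[42,19],[49,0]]
[[15,17],[26,2],[31,4],[42,19],[49,0]]
[[12,3],[15,17],[26,2],[31,4],[42,19],[49,0]]
[[12,3],[15,17],[26,2],[31,4],[42,19],[49,0]]
[[12,3],[15,17],[26,2],[31,4],[42,19],[49,0]]
[[12,3],[15,17],[26,2],[31,4],[34,12],[35,4],[42,19],[49,0]]
[[12,3],[15,17],[26,2],[31,4],[34,12],[35,4],[42,19],[49,0]]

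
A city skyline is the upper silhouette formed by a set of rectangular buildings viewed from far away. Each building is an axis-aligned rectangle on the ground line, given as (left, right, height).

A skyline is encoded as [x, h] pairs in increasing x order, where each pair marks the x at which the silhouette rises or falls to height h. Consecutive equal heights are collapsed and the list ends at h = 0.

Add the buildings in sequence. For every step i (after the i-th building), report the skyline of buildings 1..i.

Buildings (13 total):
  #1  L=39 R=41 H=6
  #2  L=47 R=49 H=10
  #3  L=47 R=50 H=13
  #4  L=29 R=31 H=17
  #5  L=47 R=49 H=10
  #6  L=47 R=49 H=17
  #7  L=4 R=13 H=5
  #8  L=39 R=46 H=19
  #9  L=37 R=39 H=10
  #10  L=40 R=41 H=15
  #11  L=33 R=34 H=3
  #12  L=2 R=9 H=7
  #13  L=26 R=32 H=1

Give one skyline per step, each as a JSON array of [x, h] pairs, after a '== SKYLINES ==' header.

== SKYLINES ==
[[39,6],[41,0]]
[[39,6],[41,0],[47,10],[49,0]]
[[39,6],[41,0],[47,13],[50,0]]
[[29,17],[31,0],[39,6],[41,0],[47,13],[50,0]]
[[29,17],[31,0],[39,6],[41,0],[47,13],[50,0]]
[[29,17],[31,0],[39,6],[41,0],[47,17],[49,13],[50,0]]
[[4,5],[13,0],[29,17],[31,0],[39,6],[41,0],[47,17],[49,13],[50,0]]
[[4,5],[13,0],[29,17],[31,0],[39,19],[46,0],[47,17],[49,13],[50,0]]
[[4,5],[13,0],[29,17],[31,0],[37,10],[39,19],[46,0],[47,17],[49,13],[50,0]]
[[4,5],[13,0],[29,17],[31,0],[37,10],[39,19],[46,0],[47,17],[49,13],[50,0]]
[[4,5],[13,0],[29,17],[31,0],[33,3],[34,0],[37,10],[39,19],[46,0],[47,17],[49,13],[50,0]]
[[2,7],[9,5],[13,0],[29,17],[31,0],[33,3],[34,0],[37,10],[39,19],[46,0],[47,17],[49,13],[50,0]]
[[2,7],[9,5],[13,0],[26,1],[29,17],[31,1],[32,0],[33,3],[34,0],[37,10],[39,19],[46,0],[47,17],[49,13],[50,0]]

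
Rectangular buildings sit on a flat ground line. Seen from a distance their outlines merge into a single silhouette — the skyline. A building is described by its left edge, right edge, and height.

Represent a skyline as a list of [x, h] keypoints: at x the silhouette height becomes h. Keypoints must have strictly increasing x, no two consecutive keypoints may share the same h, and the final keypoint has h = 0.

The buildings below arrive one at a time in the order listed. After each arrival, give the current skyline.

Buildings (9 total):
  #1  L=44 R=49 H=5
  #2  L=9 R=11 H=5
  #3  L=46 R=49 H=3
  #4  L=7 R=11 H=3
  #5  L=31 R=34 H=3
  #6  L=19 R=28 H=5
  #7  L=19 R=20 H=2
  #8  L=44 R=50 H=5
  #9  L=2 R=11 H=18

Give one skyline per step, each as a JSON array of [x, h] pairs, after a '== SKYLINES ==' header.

== SKYLINES ==
[[44,5],[49,0]]
[[9,5],[11,0],[44,5],[49,0]]
[[9,5],[11,0],[44,5],[49,0]]
[[7,3],[9,5],[11,0],[44,5],[49,0]]
[[7,3],[9,5],[11,0],[31,3],[34,0],[44,5],[49,0]]
[[7,3],[9,5],[11,0],[19,5],[28,0],[31,3],[34,0],[44,5],[49,0]]
[[7,3],[9,5],[11,0],[19,5],[28,0],[31,3],[34,0],[44,5],[49,0]]
[[7,3],[9,5],[11,0],[19,5],[28,0],[31,3],[34,0],[44,5],[50,0]]
[[2,18],[11,0],[19,5],[28,0],[31,3],[34,0],[44,5],[50,0]]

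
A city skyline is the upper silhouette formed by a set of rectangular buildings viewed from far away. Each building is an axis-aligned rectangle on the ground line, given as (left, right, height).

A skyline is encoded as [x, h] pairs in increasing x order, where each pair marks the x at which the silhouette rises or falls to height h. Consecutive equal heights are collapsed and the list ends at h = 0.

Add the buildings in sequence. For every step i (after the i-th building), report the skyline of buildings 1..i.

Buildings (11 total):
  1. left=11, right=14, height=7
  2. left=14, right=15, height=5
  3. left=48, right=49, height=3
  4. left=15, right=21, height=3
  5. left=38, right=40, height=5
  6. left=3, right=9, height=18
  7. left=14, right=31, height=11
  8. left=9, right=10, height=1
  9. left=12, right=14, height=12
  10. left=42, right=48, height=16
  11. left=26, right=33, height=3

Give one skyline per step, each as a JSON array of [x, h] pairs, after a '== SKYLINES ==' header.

== SKYLINES ==
[[11,7],[14,0]]
[[11,7],[14,5],[15,0]]
[[11,7],[14,5],[15,0],[48,3],[49,0]]
[[11,7],[14,5],[15,3],[21,0],[48,3],[49,0]]
[[11,7],[14,5],[15,3],[21,0],[38,5],[40,0],[48,3],[49,0]]
[[3,18],[9,0],[11,7],[14,5],[15,3],[21,0],[38,5],[40,0],[48,3],[49,0]]
[[3,18],[9,0],[11,7],[14,11],[31,0],[38,5],[40,0],[48,3],[49,0]]
[[3,18],[9,1],[10,0],[11,7],[14,11],[31,0],[38,5],[40,0],[48,3],[49,0]]
[[3,18],[9,1],[10,0],[11,7],[12,12],[14,11],[31,0],[38,5],[40,0],[48,3],[49,0]]
[[3,18],[9,1],[10,0],[11,7],[12,12],[14,11],[31,0],[38,5],[40,0],[42,16],[48,3],[49,0]]
[[3,18],[9,1],[10,0],[11,7],[12,12],[14,11],[31,3],[33,0],[38,5],[40,0],[42,16],[48,3],[49,0]]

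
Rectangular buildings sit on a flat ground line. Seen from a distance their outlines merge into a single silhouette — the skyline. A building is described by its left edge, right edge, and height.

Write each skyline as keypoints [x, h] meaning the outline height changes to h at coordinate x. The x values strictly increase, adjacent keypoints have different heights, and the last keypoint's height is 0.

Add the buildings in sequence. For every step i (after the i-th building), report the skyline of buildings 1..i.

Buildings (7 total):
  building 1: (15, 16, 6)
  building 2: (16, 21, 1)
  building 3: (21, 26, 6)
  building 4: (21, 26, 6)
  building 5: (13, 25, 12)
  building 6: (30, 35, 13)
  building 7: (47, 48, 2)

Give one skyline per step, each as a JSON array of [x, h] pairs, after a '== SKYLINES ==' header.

== SKYLINES ==
[[15,6],[16,0]]
[[15,6],[16,1],[21,0]]
[[15,6],[16,1],[21,6],[26,0]]
[[15,6],[16,1],[21,6],[26,0]]
[[13,12],[25,6],[26,0]]
[[13,12],[25,6],[26,0],[30,13],[35,0]]
[[13,12],[25,6],[26,0],[30,13],[35,0],[47,2],[48,0]]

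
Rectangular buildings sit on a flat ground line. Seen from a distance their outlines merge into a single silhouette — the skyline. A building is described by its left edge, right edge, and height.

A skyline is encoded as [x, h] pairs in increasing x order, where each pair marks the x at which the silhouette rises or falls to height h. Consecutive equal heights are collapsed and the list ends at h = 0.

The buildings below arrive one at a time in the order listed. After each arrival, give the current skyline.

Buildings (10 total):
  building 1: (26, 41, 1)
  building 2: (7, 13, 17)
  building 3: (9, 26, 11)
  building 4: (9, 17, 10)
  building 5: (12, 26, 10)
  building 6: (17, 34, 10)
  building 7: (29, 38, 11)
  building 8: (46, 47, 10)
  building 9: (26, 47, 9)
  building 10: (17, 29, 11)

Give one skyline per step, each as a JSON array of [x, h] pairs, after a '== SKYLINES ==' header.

== SKYLINES ==
[[26,1],[41,0]]
[[7,17],[13,0],[26,1],[41,0]]
[[7,17],[13,11],[26,1],[41,0]]
[[7,17],[13,11],[26,1],[41,0]]
[[7,17],[13,11],[26,1],[41,0]]
[[7,17],[13,11],[26,10],[34,1],[41,0]]
[[7,17],[13,11],[26,10],[29,11],[38,1],[41,0]]
[[7,17],[13,11],[26,10],[29,11],[38,1],[41,0],[46,10],[47,0]]
[[7,17],[13,11],[26,10],[29,11],[38,9],[46,10],[47,0]]
[[7,17],[13,11],[38,9],[46,10],[47,0]]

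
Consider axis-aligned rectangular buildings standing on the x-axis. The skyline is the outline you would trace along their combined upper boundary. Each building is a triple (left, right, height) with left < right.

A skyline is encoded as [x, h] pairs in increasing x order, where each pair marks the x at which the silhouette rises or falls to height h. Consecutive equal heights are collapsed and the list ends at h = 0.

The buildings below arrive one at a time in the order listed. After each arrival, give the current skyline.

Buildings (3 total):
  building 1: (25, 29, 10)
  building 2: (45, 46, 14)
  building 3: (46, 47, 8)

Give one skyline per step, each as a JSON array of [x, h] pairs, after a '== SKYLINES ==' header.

== SKYLINES ==
[[25,10],[29,0]]
[[25,10],[29,0],[45,14],[46,0]]
[[25,10],[29,0],[45,14],[46,8],[47,0]]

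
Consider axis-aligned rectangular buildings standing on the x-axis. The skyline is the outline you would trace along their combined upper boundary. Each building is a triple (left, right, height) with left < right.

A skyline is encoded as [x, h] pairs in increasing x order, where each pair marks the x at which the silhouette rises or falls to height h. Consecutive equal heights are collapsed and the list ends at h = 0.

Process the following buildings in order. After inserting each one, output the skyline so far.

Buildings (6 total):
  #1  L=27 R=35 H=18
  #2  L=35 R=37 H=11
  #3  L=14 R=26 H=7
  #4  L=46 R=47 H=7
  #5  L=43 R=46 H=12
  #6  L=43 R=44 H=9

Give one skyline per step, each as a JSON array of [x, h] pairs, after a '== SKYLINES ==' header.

== SKYLINES ==
[[27,18],[35,0]]
[[27,18],[35,11],[37,0]]
[[14,7],[26,0],[27,18],[35,11],[37,0]]
[[14,7],[26,0],[27,18],[35,11],[37,0],[46,7],[47,0]]
[[14,7],[26,0],[27,18],[35,11],[37,0],[43,12],[46,7],[47,0]]
[[14,7],[26,0],[27,18],[35,11],[37,0],[43,12],[46,7],[47,0]]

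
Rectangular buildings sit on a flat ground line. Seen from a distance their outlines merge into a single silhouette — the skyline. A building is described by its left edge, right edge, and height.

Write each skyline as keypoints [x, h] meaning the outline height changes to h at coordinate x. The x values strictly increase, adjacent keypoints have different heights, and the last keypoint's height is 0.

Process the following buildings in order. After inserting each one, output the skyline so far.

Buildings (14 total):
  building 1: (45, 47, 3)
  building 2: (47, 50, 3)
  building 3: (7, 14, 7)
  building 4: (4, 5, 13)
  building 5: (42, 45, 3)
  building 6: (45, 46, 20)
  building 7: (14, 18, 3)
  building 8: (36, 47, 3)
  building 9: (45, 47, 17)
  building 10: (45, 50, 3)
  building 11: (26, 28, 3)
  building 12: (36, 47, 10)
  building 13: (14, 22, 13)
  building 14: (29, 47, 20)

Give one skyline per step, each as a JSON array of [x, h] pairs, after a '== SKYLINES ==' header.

== SKYLINES ==
[[45,3],[47,0]]
[[45,3],[50,0]]
[[7,7],[14,0],[45,3],[50,0]]
[[4,13],[5,0],[7,7],[14,0],[45,3],[50,0]]
[[4,13],[5,0],[7,7],[14,0],[42,3],[50,0]]
[[4,13],[5,0],[7,7],[14,0],[42,3],[45,20],[46,3],[50,0]]
[[4,13],[5,0],[7,7],[14,3],[18,0],[42,3],[45,20],[46,3],[50,0]]
[[4,13],[5,0],[7,7],[14,3],[18,0],[36,3],[45,20],[46,3],[50,0]]
[[4,13],[5,0],[7,7],[14,3],[18,0],[36,3],[45,20],[46,17],[47,3],[50,0]]
[[4,13],[5,0],[7,7],[14,3],[18,0],[36,3],[45,20],[46,17],[47,3],[50,0]]
[[4,13],[5,0],[7,7],[14,3],[18,0],[26,3],[28,0],[36,3],[45,20],[46,17],[47,3],[50,0]]
[[4,13],[5,0],[7,7],[14,3],[18,0],[26,3],[28,0],[36,10],[45,20],[46,17],[47,3],[50,0]]
[[4,13],[5,0],[7,7],[14,13],[22,0],[26,3],[28,0],[36,10],[45,20],[46,17],[47,3],[50,0]]
[[4,13],[5,0],[7,7],[14,13],[22,0],[26,3],[28,0],[29,20],[47,3],[50,0]]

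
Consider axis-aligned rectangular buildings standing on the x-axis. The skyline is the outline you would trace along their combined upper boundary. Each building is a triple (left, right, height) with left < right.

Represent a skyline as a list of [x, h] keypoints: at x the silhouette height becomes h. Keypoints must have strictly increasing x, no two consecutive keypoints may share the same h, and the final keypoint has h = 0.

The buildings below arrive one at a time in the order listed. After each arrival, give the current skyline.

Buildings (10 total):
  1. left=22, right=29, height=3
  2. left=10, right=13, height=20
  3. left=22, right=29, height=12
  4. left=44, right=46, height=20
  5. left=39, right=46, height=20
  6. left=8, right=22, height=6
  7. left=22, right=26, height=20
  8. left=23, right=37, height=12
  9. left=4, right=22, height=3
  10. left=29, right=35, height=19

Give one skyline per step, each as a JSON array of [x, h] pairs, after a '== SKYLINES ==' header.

== SKYLINES ==
[[22,3],[29,0]]
[[10,20],[13,0],[22,3],[29,0]]
[[10,20],[13,0],[22,12],[29,0]]
[[10,20],[13,0],[22,12],[29,0],[44,20],[46,0]]
[[10,20],[13,0],[22,12],[29,0],[39,20],[46,0]]
[[8,6],[10,20],[13,6],[22,12],[29,0],[39,20],[46,0]]
[[8,6],[10,20],[13,6],[22,20],[26,12],[29,0],[39,20],[46,0]]
[[8,6],[10,20],[13,6],[22,20],[26,12],[37,0],[39,20],[46,0]]
[[4,3],[8,6],[10,20],[13,6],[22,20],[26,12],[37,0],[39,20],[46,0]]
[[4,3],[8,6],[10,20],[13,6],[22,20],[26,12],[29,19],[35,12],[37,0],[39,20],[46,0]]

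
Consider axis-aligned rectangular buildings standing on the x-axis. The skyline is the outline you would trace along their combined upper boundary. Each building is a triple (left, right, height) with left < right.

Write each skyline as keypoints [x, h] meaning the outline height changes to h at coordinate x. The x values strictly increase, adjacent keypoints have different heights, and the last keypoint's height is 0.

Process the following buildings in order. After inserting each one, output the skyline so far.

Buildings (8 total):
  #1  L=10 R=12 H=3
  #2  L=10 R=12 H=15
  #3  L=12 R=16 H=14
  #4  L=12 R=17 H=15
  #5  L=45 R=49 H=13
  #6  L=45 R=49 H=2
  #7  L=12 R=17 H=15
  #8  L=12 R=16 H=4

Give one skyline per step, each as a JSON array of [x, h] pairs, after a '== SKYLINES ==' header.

== SKYLINES ==
[[10,3],[12,0]]
[[10,15],[12,0]]
[[10,15],[12,14],[16,0]]
[[10,15],[17,0]]
[[10,15],[17,0],[45,13],[49,0]]
[[10,15],[17,0],[45,13],[49,0]]
[[10,15],[17,0],[45,13],[49,0]]
[[10,15],[17,0],[45,13],[49,0]]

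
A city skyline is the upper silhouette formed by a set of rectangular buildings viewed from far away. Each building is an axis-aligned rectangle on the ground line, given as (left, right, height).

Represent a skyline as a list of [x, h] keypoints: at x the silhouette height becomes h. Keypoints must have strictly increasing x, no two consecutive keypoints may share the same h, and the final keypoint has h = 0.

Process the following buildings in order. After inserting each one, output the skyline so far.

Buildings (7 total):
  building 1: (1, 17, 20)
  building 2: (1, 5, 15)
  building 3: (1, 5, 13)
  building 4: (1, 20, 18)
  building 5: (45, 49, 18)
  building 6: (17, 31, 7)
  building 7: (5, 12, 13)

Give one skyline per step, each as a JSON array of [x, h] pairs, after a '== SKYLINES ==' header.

== SKYLINES ==
[[1,20],[17,0]]
[[1,20],[17,0]]
[[1,20],[17,0]]
[[1,20],[17,18],[20,0]]
[[1,20],[17,18],[20,0],[45,18],[49,0]]
[[1,20],[17,18],[20,7],[31,0],[45,18],[49,0]]
[[1,20],[17,18],[20,7],[31,0],[45,18],[49,0]]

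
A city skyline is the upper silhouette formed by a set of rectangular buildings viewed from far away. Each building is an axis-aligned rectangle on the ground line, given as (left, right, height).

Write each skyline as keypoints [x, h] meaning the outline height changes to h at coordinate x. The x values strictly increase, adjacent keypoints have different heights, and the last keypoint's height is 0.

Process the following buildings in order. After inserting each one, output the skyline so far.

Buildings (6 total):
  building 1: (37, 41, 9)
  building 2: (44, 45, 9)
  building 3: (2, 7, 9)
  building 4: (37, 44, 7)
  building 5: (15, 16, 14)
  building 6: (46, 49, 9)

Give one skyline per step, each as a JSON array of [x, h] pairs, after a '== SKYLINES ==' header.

== SKYLINES ==
[[37,9],[41,0]]
[[37,9],[41,0],[44,9],[45,0]]
[[2,9],[7,0],[37,9],[41,0],[44,9],[45,0]]
[[2,9],[7,0],[37,9],[41,7],[44,9],[45,0]]
[[2,9],[7,0],[15,14],[16,0],[37,9],[41,7],[44,9],[45,0]]
[[2,9],[7,0],[15,14],[16,0],[37,9],[41,7],[44,9],[45,0],[46,9],[49,0]]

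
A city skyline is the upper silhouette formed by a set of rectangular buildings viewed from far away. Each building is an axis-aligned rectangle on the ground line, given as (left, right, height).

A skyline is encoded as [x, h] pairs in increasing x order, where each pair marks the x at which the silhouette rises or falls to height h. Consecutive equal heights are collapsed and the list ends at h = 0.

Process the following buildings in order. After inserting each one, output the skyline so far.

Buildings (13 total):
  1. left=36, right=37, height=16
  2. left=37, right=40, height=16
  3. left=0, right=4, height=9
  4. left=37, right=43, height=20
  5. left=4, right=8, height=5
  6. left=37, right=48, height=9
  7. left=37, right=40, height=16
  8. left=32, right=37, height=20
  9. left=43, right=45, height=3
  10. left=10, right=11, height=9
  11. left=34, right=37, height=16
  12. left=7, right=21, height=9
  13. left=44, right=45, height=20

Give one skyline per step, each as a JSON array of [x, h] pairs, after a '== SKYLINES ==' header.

== SKYLINES ==
[[36,16],[37,0]]
[[36,16],[40,0]]
[[0,9],[4,0],[36,16],[40,0]]
[[0,9],[4,0],[36,16],[37,20],[43,0]]
[[0,9],[4,5],[8,0],[36,16],[37,20],[43,0]]
[[0,9],[4,5],[8,0],[36,16],[37,20],[43,9],[48,0]]
[[0,9],[4,5],[8,0],[36,16],[37,20],[43,9],[48,0]]
[[0,9],[4,5],[8,0],[32,20],[43,9],[48,0]]
[[0,9],[4,5],[8,0],[32,20],[43,9],[48,0]]
[[0,9],[4,5],[8,0],[10,9],[11,0],[32,20],[43,9],[48,0]]
[[0,9],[4,5],[8,0],[10,9],[11,0],[32,20],[43,9],[48,0]]
[[0,9],[4,5],[7,9],[21,0],[32,20],[43,9],[48,0]]
[[0,9],[4,5],[7,9],[21,0],[32,20],[43,9],[44,20],[45,9],[48,0]]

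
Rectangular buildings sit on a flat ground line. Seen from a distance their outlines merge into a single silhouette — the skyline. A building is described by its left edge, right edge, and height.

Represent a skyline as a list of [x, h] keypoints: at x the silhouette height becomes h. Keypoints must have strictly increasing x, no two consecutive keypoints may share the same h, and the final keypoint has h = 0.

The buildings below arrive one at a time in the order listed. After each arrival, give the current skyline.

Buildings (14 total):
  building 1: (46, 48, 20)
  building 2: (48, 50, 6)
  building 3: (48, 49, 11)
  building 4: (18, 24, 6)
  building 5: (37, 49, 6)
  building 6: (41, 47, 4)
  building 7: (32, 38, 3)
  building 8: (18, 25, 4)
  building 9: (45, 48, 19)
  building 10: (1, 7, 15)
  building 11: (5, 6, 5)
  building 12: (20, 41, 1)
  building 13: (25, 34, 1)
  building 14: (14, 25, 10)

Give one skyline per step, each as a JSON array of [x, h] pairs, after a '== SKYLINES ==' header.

== SKYLINES ==
[[46,20],[48,0]]
[[46,20],[48,6],[50,0]]
[[46,20],[48,11],[49,6],[50,0]]
[[18,6],[24,0],[46,20],[48,11],[49,6],[50,0]]
[[18,6],[24,0],[37,6],[46,20],[48,11],[49,6],[50,0]]
[[18,6],[24,0],[37,6],[46,20],[48,11],[49,6],[50,0]]
[[18,6],[24,0],[32,3],[37,6],[46,20],[48,11],[49,6],[50,0]]
[[18,6],[24,4],[25,0],[32,3],[37,6],[46,20],[48,11],[49,6],[50,0]]
[[18,6],[24,4],[25,0],[32,3],[37,6],[45,19],[46,20],[48,11],[49,6],[50,0]]
[[1,15],[7,0],[18,6],[24,4],[25,0],[32,3],[37,6],[45,19],[46,20],[48,11],[49,6],[50,0]]
[[1,15],[7,0],[18,6],[24,4],[25,0],[32,3],[37,6],[45,19],[46,20],[48,11],[49,6],[50,0]]
[[1,15],[7,0],[18,6],[24,4],[25,1],[32,3],[37,6],[45,19],[46,20],[48,11],[49,6],[50,0]]
[[1,15],[7,0],[18,6],[24,4],[25,1],[32,3],[37,6],[45,19],[46,20],[48,11],[49,6],[50,0]]
[[1,15],[7,0],[14,10],[25,1],[32,3],[37,6],[45,19],[46,20],[48,11],[49,6],[50,0]]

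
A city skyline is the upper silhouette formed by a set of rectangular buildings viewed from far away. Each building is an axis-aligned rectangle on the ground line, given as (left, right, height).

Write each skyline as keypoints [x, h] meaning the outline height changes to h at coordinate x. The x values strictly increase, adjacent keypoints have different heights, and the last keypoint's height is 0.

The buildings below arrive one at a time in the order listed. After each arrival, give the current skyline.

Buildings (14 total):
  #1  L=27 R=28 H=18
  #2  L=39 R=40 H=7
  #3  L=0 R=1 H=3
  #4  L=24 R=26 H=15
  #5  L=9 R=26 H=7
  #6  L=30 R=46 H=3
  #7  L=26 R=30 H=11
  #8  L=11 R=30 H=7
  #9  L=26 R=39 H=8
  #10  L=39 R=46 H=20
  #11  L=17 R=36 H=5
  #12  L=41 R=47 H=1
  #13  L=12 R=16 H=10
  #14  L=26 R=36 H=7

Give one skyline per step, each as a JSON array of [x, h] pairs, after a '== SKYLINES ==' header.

== SKYLINES ==
[[27,18],[28,0]]
[[27,18],[28,0],[39,7],[40,0]]
[[0,3],[1,0],[27,18],[28,0],[39,7],[40,0]]
[[0,3],[1,0],[24,15],[26,0],[27,18],[28,0],[39,7],[40,0]]
[[0,3],[1,0],[9,7],[24,15],[26,0],[27,18],[28,0],[39,7],[40,0]]
[[0,3],[1,0],[9,7],[24,15],[26,0],[27,18],[28,0],[30,3],[39,7],[40,3],[46,0]]
[[0,3],[1,0],[9,7],[24,15],[26,11],[27,18],[28,11],[30,3],[39,7],[40,3],[46,0]]
[[0,3],[1,0],[9,7],[24,15],[26,11],[27,18],[28,11],[30,3],[39,7],[40,3],[46,0]]
[[0,3],[1,0],[9,7],[24,15],[26,11],[27,18],[28,11],[30,8],[39,7],[40,3],[46,0]]
[[0,3],[1,0],[9,7],[24,15],[26,11],[27,18],[28,11],[30,8],[39,20],[46,0]]
[[0,3],[1,0],[9,7],[24,15],[26,11],[27,18],[28,11],[30,8],[39,20],[46,0]]
[[0,3],[1,0],[9,7],[24,15],[26,11],[27,18],[28,11],[30,8],[39,20],[46,1],[47,0]]
[[0,3],[1,0],[9,7],[12,10],[16,7],[24,15],[26,11],[27,18],[28,11],[30,8],[39,20],[46,1],[47,0]]
[[0,3],[1,0],[9,7],[12,10],[16,7],[24,15],[26,11],[27,18],[28,11],[30,8],[39,20],[46,1],[47,0]]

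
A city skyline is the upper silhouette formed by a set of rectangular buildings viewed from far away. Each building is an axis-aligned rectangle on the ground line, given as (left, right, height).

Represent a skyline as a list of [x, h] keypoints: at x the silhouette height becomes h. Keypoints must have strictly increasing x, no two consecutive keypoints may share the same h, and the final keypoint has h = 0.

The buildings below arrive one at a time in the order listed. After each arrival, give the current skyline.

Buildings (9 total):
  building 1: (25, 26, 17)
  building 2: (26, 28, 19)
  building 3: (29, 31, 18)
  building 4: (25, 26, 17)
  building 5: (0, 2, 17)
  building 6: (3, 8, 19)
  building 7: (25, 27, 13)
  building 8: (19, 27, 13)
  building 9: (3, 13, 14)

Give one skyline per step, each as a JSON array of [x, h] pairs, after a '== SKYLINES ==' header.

== SKYLINES ==
[[25,17],[26,0]]
[[25,17],[26,19],[28,0]]
[[25,17],[26,19],[28,0],[29,18],[31,0]]
[[25,17],[26,19],[28,0],[29,18],[31,0]]
[[0,17],[2,0],[25,17],[26,19],[28,0],[29,18],[31,0]]
[[0,17],[2,0],[3,19],[8,0],[25,17],[26,19],[28,0],[29,18],[31,0]]
[[0,17],[2,0],[3,19],[8,0],[25,17],[26,19],[28,0],[29,18],[31,0]]
[[0,17],[2,0],[3,19],[8,0],[19,13],[25,17],[26,19],[28,0],[29,18],[31,0]]
[[0,17],[2,0],[3,19],[8,14],[13,0],[19,13],[25,17],[26,19],[28,0],[29,18],[31,0]]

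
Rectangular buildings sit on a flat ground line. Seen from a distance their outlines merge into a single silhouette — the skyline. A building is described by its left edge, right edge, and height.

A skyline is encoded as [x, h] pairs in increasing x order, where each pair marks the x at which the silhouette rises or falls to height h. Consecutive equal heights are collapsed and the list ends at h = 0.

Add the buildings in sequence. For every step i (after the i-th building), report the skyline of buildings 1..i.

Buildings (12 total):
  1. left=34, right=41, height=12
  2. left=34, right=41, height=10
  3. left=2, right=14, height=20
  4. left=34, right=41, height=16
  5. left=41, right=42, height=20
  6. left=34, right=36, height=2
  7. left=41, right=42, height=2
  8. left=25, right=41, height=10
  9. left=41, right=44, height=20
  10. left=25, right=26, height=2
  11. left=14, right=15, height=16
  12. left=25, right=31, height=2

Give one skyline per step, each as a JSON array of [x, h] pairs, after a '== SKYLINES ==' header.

== SKYLINES ==
[[34,12],[41,0]]
[[34,12],[41,0]]
[[2,20],[14,0],[34,12],[41,0]]
[[2,20],[14,0],[34,16],[41,0]]
[[2,20],[14,0],[34,16],[41,20],[42,0]]
[[2,20],[14,0],[34,16],[41,20],[42,0]]
[[2,20],[14,0],[34,16],[41,20],[42,0]]
[[2,20],[14,0],[25,10],[34,16],[41,20],[42,0]]
[[2,20],[14,0],[25,10],[34,16],[41,20],[44,0]]
[[2,20],[14,0],[25,10],[34,16],[41,20],[44,0]]
[[2,20],[14,16],[15,0],[25,10],[34,16],[41,20],[44,0]]
[[2,20],[14,16],[15,0],[25,10],[34,16],[41,20],[44,0]]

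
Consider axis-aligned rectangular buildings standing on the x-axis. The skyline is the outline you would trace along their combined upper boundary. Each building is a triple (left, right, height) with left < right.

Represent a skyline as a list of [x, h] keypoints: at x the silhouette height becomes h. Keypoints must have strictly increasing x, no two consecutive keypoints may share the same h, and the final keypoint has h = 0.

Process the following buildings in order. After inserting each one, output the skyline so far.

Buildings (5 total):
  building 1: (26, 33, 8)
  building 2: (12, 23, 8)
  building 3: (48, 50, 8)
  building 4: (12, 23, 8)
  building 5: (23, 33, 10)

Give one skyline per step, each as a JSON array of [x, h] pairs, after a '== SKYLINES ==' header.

== SKYLINES ==
[[26,8],[33,0]]
[[12,8],[23,0],[26,8],[33,0]]
[[12,8],[23,0],[26,8],[33,0],[48,8],[50,0]]
[[12,8],[23,0],[26,8],[33,0],[48,8],[50,0]]
[[12,8],[23,10],[33,0],[48,8],[50,0]]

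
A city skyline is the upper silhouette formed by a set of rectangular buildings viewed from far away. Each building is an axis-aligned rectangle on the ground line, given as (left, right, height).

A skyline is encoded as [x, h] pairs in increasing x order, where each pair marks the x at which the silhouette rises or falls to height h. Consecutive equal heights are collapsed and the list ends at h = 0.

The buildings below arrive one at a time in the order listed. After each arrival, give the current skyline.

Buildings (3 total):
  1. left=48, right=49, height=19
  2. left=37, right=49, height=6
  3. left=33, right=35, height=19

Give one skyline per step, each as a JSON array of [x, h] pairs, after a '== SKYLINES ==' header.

== SKYLINES ==
[[48,19],[49,0]]
[[37,6],[48,19],[49,0]]
[[33,19],[35,0],[37,6],[48,19],[49,0]]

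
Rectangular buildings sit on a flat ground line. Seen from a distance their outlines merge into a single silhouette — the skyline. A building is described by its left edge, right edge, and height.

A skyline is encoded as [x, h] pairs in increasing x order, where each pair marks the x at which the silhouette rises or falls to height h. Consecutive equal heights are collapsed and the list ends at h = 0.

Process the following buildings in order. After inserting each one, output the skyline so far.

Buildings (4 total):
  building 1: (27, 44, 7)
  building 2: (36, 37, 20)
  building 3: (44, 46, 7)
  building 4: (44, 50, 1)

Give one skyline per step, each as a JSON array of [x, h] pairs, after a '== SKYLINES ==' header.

== SKYLINES ==
[[27,7],[44,0]]
[[27,7],[36,20],[37,7],[44,0]]
[[27,7],[36,20],[37,7],[46,0]]
[[27,7],[36,20],[37,7],[46,1],[50,0]]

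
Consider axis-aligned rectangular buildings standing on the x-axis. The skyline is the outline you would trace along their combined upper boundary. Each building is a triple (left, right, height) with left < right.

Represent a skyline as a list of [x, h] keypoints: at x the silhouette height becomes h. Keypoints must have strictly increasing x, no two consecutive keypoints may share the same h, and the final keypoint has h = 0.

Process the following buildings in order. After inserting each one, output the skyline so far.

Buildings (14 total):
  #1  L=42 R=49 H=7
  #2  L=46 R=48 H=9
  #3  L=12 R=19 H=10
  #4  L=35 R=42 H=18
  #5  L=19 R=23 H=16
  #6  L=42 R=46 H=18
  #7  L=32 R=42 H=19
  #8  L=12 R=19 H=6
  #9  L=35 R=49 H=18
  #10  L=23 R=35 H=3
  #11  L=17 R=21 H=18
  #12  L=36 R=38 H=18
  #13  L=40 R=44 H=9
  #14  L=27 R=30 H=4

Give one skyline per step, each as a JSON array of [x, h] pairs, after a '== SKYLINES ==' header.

== SKYLINES ==
[[42,7],[49,0]]
[[42,7],[46,9],[48,7],[49,0]]
[[12,10],[19,0],[42,7],[46,9],[48,7],[49,0]]
[[12,10],[19,0],[35,18],[42,7],[46,9],[48,7],[49,0]]
[[12,10],[19,16],[23,0],[35,18],[42,7],[46,9],[48,7],[49,0]]
[[12,10],[19,16],[23,0],[35,18],[46,9],[48,7],[49,0]]
[[12,10],[19,16],[23,0],[32,19],[42,18],[46,9],[48,7],[49,0]]
[[12,10],[19,16],[23,0],[32,19],[42,18],[46,9],[48,7],[49,0]]
[[12,10],[19,16],[23,0],[32,19],[42,18],[49,0]]
[[12,10],[19,16],[23,3],[32,19],[42,18],[49,0]]
[[12,10],[17,18],[21,16],[23,3],[32,19],[42,18],[49,0]]
[[12,10],[17,18],[21,16],[23,3],[32,19],[42,18],[49,0]]
[[12,10],[17,18],[21,16],[23,3],[32,19],[42,18],[49,0]]
[[12,10],[17,18],[21,16],[23,3],[27,4],[30,3],[32,19],[42,18],[49,0]]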